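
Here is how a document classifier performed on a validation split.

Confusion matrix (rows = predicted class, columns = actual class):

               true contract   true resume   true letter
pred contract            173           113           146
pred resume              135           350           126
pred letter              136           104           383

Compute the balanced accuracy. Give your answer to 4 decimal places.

Balanced accuracy = mean of per-class recall.
  contract: recall = 173/444 = 0.38964
  resume: recall = 350/567 = 0.61728
  letter: recall = 383/655 = 0.58473
Mean = (0.38964 + 0.61728 + 0.58473) / 3 = 0.5306

0.5306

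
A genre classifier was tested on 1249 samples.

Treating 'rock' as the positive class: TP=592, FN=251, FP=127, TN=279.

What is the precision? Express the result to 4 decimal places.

Precision = TP/(TP+FP) = 592/(592+127) = 592/719 = 0.8234

0.8234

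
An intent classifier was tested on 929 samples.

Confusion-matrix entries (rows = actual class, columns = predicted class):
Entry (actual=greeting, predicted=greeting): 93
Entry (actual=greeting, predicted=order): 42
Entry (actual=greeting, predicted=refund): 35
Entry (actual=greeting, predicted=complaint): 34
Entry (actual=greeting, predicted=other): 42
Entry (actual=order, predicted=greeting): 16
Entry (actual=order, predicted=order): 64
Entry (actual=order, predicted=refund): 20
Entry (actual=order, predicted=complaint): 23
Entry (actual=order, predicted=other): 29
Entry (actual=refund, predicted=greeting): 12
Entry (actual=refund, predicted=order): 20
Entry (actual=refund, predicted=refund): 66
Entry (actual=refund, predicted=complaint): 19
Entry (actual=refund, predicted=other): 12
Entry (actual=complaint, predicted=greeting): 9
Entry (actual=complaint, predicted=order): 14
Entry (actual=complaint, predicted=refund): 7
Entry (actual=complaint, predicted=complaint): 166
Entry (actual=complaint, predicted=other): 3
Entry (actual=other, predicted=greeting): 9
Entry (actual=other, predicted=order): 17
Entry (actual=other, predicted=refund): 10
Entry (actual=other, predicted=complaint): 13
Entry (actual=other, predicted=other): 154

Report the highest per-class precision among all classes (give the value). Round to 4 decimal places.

0.6691

Per-class precision (TP/(TP+FP)):
  greeting: TP=93, FP=16+12+9+9=46 → 93/139 = 0.66906
  order: TP=64, FP=42+20+14+17=93 → 64/157 = 0.40764
  refund: TP=66, FP=35+20+7+10=72 → 66/138 = 0.47826
  complaint: TP=166, FP=34+23+19+13=89 → 166/255 = 0.65098
  other: TP=154, FP=42+29+12+3=86 → 154/240 = 0.64167
Highest is class 'greeting' with precision = 0.6691.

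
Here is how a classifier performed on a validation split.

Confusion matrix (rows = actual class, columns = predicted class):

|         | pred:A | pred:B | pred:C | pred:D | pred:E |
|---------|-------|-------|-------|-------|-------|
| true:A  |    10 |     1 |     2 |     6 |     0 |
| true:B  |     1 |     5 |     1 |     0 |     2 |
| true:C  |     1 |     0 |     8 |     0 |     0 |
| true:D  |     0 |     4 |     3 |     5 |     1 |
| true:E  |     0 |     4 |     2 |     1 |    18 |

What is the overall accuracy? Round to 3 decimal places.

0.613

Accuracy = trace / total = (10+5+8+5+18=46) / 75 = 46/75 = 0.613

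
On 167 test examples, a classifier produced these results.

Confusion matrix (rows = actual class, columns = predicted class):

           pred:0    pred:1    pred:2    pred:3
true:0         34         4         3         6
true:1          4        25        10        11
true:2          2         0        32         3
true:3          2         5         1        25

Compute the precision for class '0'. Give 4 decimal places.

0.8095

Treat '0' as positive and all other classes as negative.
precision = TP/(TP+FP).
0: TP=34, FP=4+2+2=8 → 34/42 = 0.80952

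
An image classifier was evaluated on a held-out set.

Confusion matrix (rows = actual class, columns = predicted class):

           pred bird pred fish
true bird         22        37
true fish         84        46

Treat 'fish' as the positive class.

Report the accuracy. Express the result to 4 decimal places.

Accuracy = (TP+TN)/N = (46+22)/189 = 0.3598

0.3598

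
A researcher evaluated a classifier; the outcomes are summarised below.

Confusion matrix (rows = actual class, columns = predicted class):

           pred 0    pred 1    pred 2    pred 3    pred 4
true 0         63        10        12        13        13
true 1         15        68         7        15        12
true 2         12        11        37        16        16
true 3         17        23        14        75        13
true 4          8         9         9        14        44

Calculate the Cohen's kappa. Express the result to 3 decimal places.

0.403

Observed agreement pₒ = trace/N = 287/546 = 0.5256
Expected agreement pₑ = Σ (rowᵢ·colᵢ)/N² = (111·115 + 117·121 + 92·79 + 142·133 + 84·98)/546² = 0.2057
κ = (pₒ − pₑ)/(1 − pₑ) = (0.5256 − 0.2057)/(1 − 0.2057) = 0.403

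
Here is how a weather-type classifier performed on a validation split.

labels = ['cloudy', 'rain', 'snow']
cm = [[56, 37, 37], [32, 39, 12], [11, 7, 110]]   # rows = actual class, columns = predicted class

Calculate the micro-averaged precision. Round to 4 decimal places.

Micro-averaging pools counts across classes: ΣTP=205, ΣFP=136, ΣFN=136.
Micro-precision = TP/(TP+FP) on pooled counts = 0.6012 (equals overall accuracy in single-label multiclass).

0.6012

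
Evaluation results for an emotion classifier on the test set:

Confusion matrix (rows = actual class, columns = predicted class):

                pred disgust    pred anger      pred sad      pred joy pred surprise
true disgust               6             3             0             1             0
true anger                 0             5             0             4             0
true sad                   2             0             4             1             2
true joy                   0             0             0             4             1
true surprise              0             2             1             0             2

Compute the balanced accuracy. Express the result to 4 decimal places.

Balanced accuracy = mean of per-class recall.
  disgust: recall = 6/10 = 0.60000
  anger: recall = 5/9 = 0.55556
  sad: recall = 4/9 = 0.44444
  joy: recall = 4/5 = 0.80000
  surprise: recall = 2/5 = 0.40000
Mean = (0.60000 + 0.55556 + 0.44444 + 0.80000 + 0.40000) / 5 = 0.5600

0.5600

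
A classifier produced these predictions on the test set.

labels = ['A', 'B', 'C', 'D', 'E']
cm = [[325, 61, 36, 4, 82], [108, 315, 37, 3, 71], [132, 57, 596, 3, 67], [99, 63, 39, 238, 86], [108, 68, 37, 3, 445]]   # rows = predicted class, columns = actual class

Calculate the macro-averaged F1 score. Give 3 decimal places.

0.614

Per-class F1 score (2·TP/(2·TP+FP+FN)):
  A: TP=325, FP=61+36+4+82=183, FN=108+132+99+108=447 → 650/1280 = 0.5078
  B: TP=315, FP=108+37+3+71=219, FN=61+57+63+68=249 → 630/1098 = 0.5738
  C: TP=596, FP=132+57+3+67=259, FN=36+37+39+37=149 → 1192/1600 = 0.7450
  D: TP=238, FP=99+63+39+86=287, FN=4+3+3+3=13 → 476/776 = 0.6134
  E: TP=445, FP=108+68+37+3=216, FN=82+71+67+86=306 → 890/1412 = 0.6303
Macro-F1 score = mean = (0.5078 + 0.5738 + 0.7450 + 0.6134 + 0.6303) / 5 = 0.614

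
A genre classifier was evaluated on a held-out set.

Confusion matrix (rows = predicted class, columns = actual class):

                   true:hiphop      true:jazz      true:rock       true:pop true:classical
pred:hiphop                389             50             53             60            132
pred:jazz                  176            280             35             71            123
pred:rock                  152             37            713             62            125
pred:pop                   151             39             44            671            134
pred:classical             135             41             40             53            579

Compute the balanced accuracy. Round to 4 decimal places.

Balanced accuracy = mean of per-class recall.
  hiphop: recall = 389/1003 = 0.38784
  jazz: recall = 280/447 = 0.62640
  rock: recall = 713/885 = 0.80565
  pop: recall = 671/917 = 0.73173
  classical: recall = 579/1093 = 0.52973
Mean = (0.38784 + 0.62640 + 0.80565 + 0.73173 + 0.52973) / 5 = 0.6163

0.6163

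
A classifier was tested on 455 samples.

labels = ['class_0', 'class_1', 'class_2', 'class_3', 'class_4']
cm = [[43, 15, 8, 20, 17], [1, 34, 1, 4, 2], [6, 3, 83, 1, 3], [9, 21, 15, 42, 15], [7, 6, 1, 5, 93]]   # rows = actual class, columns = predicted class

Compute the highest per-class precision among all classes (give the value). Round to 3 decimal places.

0.769

Per-class precision (TP/(TP+FP)):
  class_0: TP=43, FP=1+6+9+7=23 → 43/66 = 0.6515
  class_1: TP=34, FP=15+3+21+6=45 → 34/79 = 0.4304
  class_2: TP=83, FP=8+1+15+1=25 → 83/108 = 0.7685
  class_3: TP=42, FP=20+4+1+5=30 → 42/72 = 0.5833
  class_4: TP=93, FP=17+2+3+15=37 → 93/130 = 0.7154
Highest is class 'class_2' with precision = 0.769.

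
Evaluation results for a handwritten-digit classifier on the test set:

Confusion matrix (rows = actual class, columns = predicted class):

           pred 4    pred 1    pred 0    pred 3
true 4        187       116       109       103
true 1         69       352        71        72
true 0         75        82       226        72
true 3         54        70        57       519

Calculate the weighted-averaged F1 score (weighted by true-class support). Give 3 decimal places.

0.568

Per-class F1 score (2·TP/(2·TP+FP+FN)):
  4: TP=187, FP=69+75+54=198, FN=116+109+103=328 → 374/900 = 0.4156
  1: TP=352, FP=116+82+70=268, FN=69+71+72=212 → 704/1184 = 0.5946
  0: TP=226, FP=109+71+57=237, FN=75+82+72=229 → 452/918 = 0.4924
  3: TP=519, FP=103+72+72=247, FN=54+70+57=181 → 1038/1466 = 0.7080
Weighted-F1 score = Σ (supportᵢ/N)·F1 scoreᵢ with N=2234: (515/2234)·0.4156 + (564/2234)·0.5946 + (455/2234)·0.4924 + (700/2234)·0.7080 = 0.568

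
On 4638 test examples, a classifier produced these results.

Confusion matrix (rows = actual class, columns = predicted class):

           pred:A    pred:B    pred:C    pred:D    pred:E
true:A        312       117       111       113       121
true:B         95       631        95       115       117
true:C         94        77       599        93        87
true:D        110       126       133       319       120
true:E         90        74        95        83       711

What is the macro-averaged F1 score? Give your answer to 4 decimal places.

Per-class F1 score (2·TP/(2·TP+FP+FN)):
  A: TP=312, FP=95+94+110+90=389, FN=117+111+113+121=462 → 624/1475 = 0.42305
  B: TP=631, FP=117+77+126+74=394, FN=95+95+115+117=422 → 1262/2078 = 0.60731
  C: TP=599, FP=111+95+133+95=434, FN=94+77+93+87=351 → 1198/1983 = 0.60414
  D: TP=319, FP=113+115+93+83=404, FN=110+126+133+120=489 → 638/1531 = 0.41672
  E: TP=711, FP=121+117+87+120=445, FN=90+74+95+83=342 → 1422/2209 = 0.64373
Macro-F1 score = mean = (0.42305 + 0.60731 + 0.60414 + 0.41672 + 0.64373) / 5 = 0.5390

0.5390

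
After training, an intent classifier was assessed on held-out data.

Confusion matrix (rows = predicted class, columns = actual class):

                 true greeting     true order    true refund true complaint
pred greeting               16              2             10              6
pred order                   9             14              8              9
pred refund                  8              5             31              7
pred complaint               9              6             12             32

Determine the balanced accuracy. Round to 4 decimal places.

0.5001

Balanced accuracy = mean of per-class recall.
  greeting: recall = 16/42 = 0.38095
  order: recall = 14/27 = 0.51852
  refund: recall = 31/61 = 0.50820
  complaint: recall = 32/54 = 0.59259
Mean = (0.38095 + 0.51852 + 0.50820 + 0.59259) / 4 = 0.5001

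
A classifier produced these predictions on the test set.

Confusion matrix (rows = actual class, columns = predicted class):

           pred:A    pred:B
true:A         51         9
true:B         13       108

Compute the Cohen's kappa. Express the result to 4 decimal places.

0.7303

Observed agreement pₒ = trace/N = 159/181 = 0.87845
Expected agreement pₑ = Σ (rowᵢ·colᵢ)/N² = (60·64 + 121·117)/181² = 0.54934
κ = (pₒ − pₑ)/(1 − pₑ) = (0.87845 − 0.54934)/(1 − 0.54934) = 0.7303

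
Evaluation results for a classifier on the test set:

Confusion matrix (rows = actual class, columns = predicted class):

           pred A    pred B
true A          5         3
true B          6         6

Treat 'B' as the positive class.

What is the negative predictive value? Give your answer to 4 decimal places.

NPV = TN/(TN+FN) = 5/(5+6) = 0.4545

0.4545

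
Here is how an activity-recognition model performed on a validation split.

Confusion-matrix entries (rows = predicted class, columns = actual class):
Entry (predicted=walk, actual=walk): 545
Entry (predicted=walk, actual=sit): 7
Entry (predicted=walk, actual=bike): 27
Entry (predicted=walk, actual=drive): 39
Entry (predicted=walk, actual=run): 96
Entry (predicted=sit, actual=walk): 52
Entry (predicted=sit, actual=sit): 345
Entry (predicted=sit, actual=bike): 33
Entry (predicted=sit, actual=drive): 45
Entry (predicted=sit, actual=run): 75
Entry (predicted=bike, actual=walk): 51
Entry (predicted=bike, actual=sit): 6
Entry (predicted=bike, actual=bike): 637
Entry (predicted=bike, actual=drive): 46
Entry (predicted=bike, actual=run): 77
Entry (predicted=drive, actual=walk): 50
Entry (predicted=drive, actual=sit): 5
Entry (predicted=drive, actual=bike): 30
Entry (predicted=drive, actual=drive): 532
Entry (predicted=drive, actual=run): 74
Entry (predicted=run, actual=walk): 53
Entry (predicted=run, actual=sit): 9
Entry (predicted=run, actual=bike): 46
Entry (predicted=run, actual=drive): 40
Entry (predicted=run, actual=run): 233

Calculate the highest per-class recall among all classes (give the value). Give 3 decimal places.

Per-class recall (TP/(TP+FN)):
  walk: TP=545, FN=52+51+50+53=206 → 545/751 = 0.7257
  sit: TP=345, FN=7+6+5+9=27 → 345/372 = 0.9274
  bike: TP=637, FN=27+33+30+46=136 → 637/773 = 0.8241
  drive: TP=532, FN=39+45+46+40=170 → 532/702 = 0.7578
  run: TP=233, FN=96+75+77+74=322 → 233/555 = 0.4198
Highest is class 'sit' with recall = 0.927.

0.927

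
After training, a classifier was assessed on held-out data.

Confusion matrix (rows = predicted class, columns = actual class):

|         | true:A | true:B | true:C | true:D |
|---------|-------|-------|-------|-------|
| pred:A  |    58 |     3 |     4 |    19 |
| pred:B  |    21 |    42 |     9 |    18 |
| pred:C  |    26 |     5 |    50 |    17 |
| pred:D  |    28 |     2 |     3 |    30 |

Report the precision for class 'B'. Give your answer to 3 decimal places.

0.467

Take TP from the diagonal, FP from the rest of the 'B' prediction marginal, FN from the rest of the 'B' actual marginal.
precision = TP/(TP+FP).
B: TP=42, FP=21+9+18=48 → 42/90 = 0.4667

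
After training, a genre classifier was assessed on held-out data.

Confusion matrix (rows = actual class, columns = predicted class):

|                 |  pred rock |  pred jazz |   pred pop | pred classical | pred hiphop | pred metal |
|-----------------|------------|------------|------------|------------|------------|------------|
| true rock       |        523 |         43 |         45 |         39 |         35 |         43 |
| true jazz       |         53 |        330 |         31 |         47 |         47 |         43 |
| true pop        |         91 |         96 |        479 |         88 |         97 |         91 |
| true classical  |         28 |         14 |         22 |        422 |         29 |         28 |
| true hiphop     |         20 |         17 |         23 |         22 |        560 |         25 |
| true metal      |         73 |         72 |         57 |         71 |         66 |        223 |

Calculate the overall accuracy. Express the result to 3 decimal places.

Accuracy = trace / total = (523+330+479+422+560+223=2537) / 3993 = 2537/3993 = 0.635

0.635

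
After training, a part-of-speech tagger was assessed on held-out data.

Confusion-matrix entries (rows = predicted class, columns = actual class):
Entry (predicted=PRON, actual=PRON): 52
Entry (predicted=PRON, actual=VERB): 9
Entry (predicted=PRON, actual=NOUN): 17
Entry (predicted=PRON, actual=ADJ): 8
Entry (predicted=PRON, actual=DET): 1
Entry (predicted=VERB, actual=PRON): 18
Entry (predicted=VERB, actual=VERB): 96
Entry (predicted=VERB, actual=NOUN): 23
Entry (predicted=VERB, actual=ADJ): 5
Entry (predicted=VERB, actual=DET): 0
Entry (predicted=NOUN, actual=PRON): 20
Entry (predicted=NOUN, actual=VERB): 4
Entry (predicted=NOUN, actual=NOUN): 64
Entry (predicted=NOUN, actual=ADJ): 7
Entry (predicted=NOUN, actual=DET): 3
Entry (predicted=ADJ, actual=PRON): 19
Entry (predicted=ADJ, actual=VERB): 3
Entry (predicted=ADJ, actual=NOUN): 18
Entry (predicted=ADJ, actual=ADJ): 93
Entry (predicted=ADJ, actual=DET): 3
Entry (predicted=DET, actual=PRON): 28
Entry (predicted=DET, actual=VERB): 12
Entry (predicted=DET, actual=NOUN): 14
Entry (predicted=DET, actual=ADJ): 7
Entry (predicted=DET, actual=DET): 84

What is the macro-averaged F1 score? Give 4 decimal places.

0.6343

Per-class F1 score (2·TP/(2·TP+FP+FN)):
  PRON: TP=52, FP=9+17+8+1=35, FN=18+20+19+28=85 → 104/224 = 0.46429
  VERB: TP=96, FP=18+23+5+0=46, FN=9+4+3+12=28 → 192/266 = 0.72180
  NOUN: TP=64, FP=20+4+7+3=34, FN=17+23+18+14=72 → 128/234 = 0.54701
  ADJ: TP=93, FP=19+3+18+3=43, FN=8+5+7+7=27 → 186/256 = 0.72656
  DET: TP=84, FP=28+12+14+7=61, FN=1+0+3+3=7 → 168/236 = 0.71186
Macro-F1 score = mean = (0.46429 + 0.72180 + 0.54701 + 0.72656 + 0.71186) / 5 = 0.6343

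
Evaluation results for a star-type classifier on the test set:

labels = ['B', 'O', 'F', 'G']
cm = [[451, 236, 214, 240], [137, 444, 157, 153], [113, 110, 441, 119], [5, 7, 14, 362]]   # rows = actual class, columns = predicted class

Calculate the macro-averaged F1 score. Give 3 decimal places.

Per-class F1 score (2·TP/(2·TP+FP+FN)):
  B: TP=451, FP=137+113+5=255, FN=236+214+240=690 → 902/1847 = 0.4884
  O: TP=444, FP=236+110+7=353, FN=137+157+153=447 → 888/1688 = 0.5261
  F: TP=441, FP=214+157+14=385, FN=113+110+119=342 → 882/1609 = 0.5482
  G: TP=362, FP=240+153+119=512, FN=5+7+14=26 → 724/1262 = 0.5737
Macro-F1 score = mean = (0.4884 + 0.5261 + 0.5482 + 0.5737) / 4 = 0.534

0.534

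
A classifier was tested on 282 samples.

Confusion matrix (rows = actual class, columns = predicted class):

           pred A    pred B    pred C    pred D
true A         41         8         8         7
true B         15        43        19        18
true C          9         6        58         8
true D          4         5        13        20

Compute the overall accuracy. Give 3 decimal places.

0.574

Accuracy = trace / total = (41+43+58+20=162) / 282 = 162/282 = 0.574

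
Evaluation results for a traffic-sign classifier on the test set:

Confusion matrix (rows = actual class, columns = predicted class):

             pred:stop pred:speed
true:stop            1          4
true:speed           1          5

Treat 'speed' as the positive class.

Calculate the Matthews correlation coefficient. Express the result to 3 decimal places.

MCC = (TP·TN − FP·FN) / √((TP+FP)(TP+FN)(TN+FP)(TN+FN))
Numerator = 5·1 − 4·1 = 1
Denominator = √(9·6·5·2) = √540 = 23.2379
MCC = 1 / 23.2379 = 0.043

0.043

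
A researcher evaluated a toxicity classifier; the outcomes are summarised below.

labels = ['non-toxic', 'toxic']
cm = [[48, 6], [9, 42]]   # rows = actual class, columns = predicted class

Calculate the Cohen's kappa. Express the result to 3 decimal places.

0.714

Observed agreement pₒ = trace/N = 90/105 = 0.8571
Expected agreement pₑ = Σ (rowᵢ·colᵢ)/N² = (54·57 + 51·48)/105² = 0.5012
κ = (pₒ − pₑ)/(1 − pₑ) = (0.8571 − 0.5012)/(1 − 0.5012) = 0.714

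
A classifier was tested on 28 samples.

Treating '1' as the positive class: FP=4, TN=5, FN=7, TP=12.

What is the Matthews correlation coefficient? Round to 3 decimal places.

MCC = (TP·TN − FP·FN) / √((TP+FP)(TP+FN)(TN+FP)(TN+FN))
Numerator = 12·5 − 4·7 = 32
Denominator = √(16·19·9·12) = √32832 = 181.1960
MCC = 32 / 181.1960 = 0.177

0.177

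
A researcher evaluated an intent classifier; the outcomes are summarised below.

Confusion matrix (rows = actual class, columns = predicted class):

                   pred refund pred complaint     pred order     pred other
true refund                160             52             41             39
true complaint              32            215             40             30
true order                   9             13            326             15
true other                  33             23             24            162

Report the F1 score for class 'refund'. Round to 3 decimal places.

0.608

F1 score = 2·TP/(2·TP+FP+FN).
refund: TP=160, FP=32+9+33=74, FN=52+41+39=132 → 320/526 = 0.6084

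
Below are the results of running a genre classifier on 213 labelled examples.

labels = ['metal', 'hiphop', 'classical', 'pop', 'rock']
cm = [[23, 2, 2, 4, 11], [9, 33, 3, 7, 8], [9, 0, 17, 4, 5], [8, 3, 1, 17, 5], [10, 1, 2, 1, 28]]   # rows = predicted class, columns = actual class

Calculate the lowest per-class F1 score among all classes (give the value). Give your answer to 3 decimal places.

Per-class F1 score (2·TP/(2·TP+FP+FN)):
  metal: TP=23, FP=2+2+4+11=19, FN=9+9+8+10=36 → 46/101 = 0.4554
  hiphop: TP=33, FP=9+3+7+8=27, FN=2+0+3+1=6 → 66/99 = 0.6667
  classical: TP=17, FP=9+0+4+5=18, FN=2+3+1+2=8 → 34/60 = 0.5667
  pop: TP=17, FP=8+3+1+5=17, FN=4+7+4+1=16 → 34/67 = 0.5075
  rock: TP=28, FP=10+1+2+1=14, FN=11+8+5+5=29 → 56/99 = 0.5657
Lowest is class 'metal' with F1 score = 0.455.

0.455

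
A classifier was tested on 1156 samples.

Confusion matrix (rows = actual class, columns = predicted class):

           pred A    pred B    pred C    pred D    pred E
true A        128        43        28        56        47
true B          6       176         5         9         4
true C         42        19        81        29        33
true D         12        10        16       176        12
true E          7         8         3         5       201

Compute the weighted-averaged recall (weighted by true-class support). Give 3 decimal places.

0.659

Per-class recall (TP/(TP+FN)):
  A: TP=128, FN=43+28+56+47=174 → 128/302 = 0.4238
  B: TP=176, FN=6+5+9+4=24 → 176/200 = 0.8800
  C: TP=81, FN=42+19+29+33=123 → 81/204 = 0.3971
  D: TP=176, FN=12+10+16+12=50 → 176/226 = 0.7788
  E: TP=201, FN=7+8+3+5=23 → 201/224 = 0.8973
Weighted-recall = Σ (supportᵢ/N)·recallᵢ with N=1156: (302/1156)·0.4238 + (200/1156)·0.8800 + (204/1156)·0.3971 + (226/1156)·0.7788 + (224/1156)·0.8973 = 0.659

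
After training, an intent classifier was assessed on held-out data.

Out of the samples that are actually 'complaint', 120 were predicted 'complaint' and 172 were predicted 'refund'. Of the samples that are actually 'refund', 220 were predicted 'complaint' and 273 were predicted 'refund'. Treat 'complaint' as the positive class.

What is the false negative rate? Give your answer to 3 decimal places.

0.589

FNR = FN/(FN+TP) = 172/(172+120) = 0.589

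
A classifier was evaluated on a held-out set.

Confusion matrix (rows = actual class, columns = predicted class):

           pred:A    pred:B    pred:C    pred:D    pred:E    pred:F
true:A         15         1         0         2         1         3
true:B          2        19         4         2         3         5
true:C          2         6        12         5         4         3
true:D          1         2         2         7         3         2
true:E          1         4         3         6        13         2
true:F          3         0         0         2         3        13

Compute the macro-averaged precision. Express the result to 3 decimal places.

Per-class precision (TP/(TP+FP)):
  A: TP=15, FP=2+2+1+1+3=9 → 15/24 = 0.6250
  B: TP=19, FP=1+6+2+4+0=13 → 19/32 = 0.5938
  C: TP=12, FP=0+4+2+3+0=9 → 12/21 = 0.5714
  D: TP=7, FP=2+2+5+6+2=17 → 7/24 = 0.2917
  E: TP=13, FP=1+3+4+3+3=14 → 13/27 = 0.4815
  F: TP=13, FP=3+5+3+2+2=15 → 13/28 = 0.4643
Macro-precision = mean = (0.6250 + 0.5938 + 0.5714 + 0.2917 + 0.4815 + 0.4643) / 6 = 0.505

0.505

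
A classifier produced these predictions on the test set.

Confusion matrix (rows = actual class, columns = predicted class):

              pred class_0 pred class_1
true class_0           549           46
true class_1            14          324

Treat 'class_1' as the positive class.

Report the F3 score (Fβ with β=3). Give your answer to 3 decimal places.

Fβ = (1+β²)·TP / ((1+β²)·TP + β²·FN + FP), with β²=9
= 10·324 / (10·324 + 9·14 + 46) = 0.950

0.950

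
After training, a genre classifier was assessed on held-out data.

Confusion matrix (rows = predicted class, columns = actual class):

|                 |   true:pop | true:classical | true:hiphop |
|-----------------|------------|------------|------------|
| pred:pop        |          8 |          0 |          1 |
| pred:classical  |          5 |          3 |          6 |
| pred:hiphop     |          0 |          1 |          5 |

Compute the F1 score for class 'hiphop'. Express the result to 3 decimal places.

One-vs-rest for 'hiphop': TP = diagonal; FP = other classes predicted 'hiphop'; FN = 'hiphop' predicted as other.
F1 score = 2·TP/(2·TP+FP+FN).
hiphop: TP=5, FP=0+1=1, FN=1+6=7 → 10/18 = 0.5556

0.556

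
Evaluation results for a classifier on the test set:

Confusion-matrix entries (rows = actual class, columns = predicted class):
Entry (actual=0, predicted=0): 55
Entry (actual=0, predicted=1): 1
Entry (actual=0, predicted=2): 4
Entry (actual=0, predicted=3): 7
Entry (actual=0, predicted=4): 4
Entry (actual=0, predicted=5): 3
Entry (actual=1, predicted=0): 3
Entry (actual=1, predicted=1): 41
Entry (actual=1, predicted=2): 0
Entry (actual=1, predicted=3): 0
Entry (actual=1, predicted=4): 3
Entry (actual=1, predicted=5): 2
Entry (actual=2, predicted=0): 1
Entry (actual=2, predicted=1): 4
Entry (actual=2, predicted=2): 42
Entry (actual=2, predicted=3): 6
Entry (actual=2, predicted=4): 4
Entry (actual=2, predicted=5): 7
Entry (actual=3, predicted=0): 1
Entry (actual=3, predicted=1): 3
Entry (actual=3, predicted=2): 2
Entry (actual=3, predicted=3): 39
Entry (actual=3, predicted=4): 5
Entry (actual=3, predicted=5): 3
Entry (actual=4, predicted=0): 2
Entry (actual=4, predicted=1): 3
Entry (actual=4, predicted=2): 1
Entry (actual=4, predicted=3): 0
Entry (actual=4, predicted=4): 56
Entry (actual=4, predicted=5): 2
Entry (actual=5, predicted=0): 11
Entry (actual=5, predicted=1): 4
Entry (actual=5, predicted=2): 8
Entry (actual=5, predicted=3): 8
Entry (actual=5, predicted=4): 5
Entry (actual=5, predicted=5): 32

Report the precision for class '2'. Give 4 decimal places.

0.7368

Take TP from the diagonal, FP from the rest of the '2' prediction marginal, FN from the rest of the '2' actual marginal.
precision = TP/(TP+FP).
2: TP=42, FP=4+0+2+1+8=15 → 42/57 = 0.73684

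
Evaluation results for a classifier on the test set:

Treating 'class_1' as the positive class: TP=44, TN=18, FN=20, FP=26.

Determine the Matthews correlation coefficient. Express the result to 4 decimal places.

MCC = (TP·TN − FP·FN) / √((TP+FP)(TP+FN)(TN+FP)(TN+FN))
Numerator = 44·18 − 26·20 = 272
Denominator = √(70·64·44·38) = √7490560 = 2736.8887
MCC = 272 / 2736.8887 = 0.0994

0.0994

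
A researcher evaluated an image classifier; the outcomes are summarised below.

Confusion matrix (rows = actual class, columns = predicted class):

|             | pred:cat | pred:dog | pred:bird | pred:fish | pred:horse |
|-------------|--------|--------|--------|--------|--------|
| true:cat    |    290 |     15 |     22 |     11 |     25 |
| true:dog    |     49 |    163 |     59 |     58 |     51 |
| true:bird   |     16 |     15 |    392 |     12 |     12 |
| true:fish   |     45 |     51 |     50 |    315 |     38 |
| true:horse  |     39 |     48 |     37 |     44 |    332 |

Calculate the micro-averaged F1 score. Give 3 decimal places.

Micro-averaging pools counts across classes: ΣTP=1492, ΣFP=697, ΣFN=697.
Micro-F1 score = 2·TP/(2·TP+FP+FN) on pooled counts = 0.682 (equals overall accuracy in single-label multiclass).

0.682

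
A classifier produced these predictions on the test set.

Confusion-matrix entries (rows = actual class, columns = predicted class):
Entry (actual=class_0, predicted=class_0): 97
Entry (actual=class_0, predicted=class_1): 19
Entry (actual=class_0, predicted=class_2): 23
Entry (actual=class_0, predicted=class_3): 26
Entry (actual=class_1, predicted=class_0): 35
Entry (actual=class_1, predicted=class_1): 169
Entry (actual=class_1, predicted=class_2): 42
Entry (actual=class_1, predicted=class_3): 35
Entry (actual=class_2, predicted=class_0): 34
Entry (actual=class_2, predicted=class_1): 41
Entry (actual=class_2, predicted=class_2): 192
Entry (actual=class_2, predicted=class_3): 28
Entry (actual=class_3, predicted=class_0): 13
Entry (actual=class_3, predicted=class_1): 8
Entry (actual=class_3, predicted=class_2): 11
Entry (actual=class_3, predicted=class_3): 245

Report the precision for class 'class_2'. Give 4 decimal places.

0.7164

One-vs-rest for 'class_2': TP = diagonal; FP = other classes predicted 'class_2'; FN = 'class_2' predicted as other.
precision = TP/(TP+FP).
class_2: TP=192, FP=23+42+11=76 → 192/268 = 0.71642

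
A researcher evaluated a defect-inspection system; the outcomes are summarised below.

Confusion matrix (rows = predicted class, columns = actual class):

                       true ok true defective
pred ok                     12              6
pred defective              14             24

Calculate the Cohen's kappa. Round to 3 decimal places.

0.267

Observed agreement pₒ = trace/N = 36/56 = 0.6429
Expected agreement pₑ = Σ (rowᵢ·colᵢ)/N² = (26·18 + 30·38)/56² = 0.5128
κ = (pₒ − pₑ)/(1 − pₑ) = (0.6429 − 0.5128)/(1 − 0.5128) = 0.267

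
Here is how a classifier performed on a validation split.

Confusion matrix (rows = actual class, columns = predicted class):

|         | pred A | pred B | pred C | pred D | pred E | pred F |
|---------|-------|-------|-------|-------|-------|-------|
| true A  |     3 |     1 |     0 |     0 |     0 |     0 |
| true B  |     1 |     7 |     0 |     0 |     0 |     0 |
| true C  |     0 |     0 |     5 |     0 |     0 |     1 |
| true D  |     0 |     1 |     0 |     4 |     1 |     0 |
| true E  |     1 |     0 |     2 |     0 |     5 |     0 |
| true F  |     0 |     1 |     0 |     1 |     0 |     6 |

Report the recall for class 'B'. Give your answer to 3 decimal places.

0.875

One-vs-rest for 'B': TP = diagonal; FP = other classes predicted 'B'; FN = 'B' predicted as other.
recall = TP/(TP+FN).
B: TP=7, FN=1+0+0+0+0=1 → 7/8 = 0.8750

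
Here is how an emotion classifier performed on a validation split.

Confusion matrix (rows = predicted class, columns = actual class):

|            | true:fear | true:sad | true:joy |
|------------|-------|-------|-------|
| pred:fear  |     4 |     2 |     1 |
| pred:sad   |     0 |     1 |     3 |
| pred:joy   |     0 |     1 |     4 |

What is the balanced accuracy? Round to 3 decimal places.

Balanced accuracy = mean of per-class recall.
  fear: recall = 4/4 = 1.0000
  sad: recall = 1/4 = 0.2500
  joy: recall = 4/8 = 0.5000
Mean = (1.0000 + 0.2500 + 0.5000) / 3 = 0.583

0.583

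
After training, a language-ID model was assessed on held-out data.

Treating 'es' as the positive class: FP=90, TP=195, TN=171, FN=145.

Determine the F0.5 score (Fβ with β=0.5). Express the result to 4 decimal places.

0.6588

Fβ = (1+β²)·TP / ((1+β²)·TP + β²·FN + FP), with β²=1/4
= 1.25·195 / (1.25·195 + 0.25·145 + 90) = 0.6588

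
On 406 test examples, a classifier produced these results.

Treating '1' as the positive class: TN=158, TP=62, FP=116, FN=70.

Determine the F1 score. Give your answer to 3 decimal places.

0.400

Precision = TP/(TP+FP) = 62/178 = 0.3483
Recall = TP/(TP+FN) = 62/132 = 0.4697
F1 = 2·TP/(2·TP+FP+FN) = 124/310 = 0.400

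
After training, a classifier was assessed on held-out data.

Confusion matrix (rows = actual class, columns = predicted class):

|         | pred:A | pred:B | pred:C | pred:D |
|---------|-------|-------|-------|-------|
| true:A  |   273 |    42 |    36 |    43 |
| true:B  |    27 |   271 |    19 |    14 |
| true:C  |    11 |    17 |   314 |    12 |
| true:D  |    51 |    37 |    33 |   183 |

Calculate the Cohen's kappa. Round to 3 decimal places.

0.669

Observed agreement pₒ = trace/N = 1041/1383 = 0.7527
Expected agreement pₑ = Σ (rowᵢ·colᵢ)/N² = (394·362 + 331·367 + 354·402 + 304·252)/1383² = 0.2525
κ = (pₒ − pₑ)/(1 − pₑ) = (0.7527 − 0.2525)/(1 − 0.2525) = 0.669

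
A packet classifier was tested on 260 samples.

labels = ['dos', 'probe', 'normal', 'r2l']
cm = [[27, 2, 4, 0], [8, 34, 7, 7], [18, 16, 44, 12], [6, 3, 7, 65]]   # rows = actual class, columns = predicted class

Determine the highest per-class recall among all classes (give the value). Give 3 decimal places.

Per-class recall (TP/(TP+FN)):
  dos: TP=27, FN=2+4+0=6 → 27/33 = 0.8182
  probe: TP=34, FN=8+7+7=22 → 34/56 = 0.6071
  normal: TP=44, FN=18+16+12=46 → 44/90 = 0.4889
  r2l: TP=65, FN=6+3+7=16 → 65/81 = 0.8025
Highest is class 'dos' with recall = 0.818.

0.818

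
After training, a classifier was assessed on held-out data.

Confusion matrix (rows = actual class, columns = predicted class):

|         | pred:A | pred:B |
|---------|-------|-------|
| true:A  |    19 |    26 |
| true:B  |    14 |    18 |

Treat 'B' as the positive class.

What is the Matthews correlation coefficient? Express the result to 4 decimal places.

-0.0152

MCC = (TP·TN − FP·FN) / √((TP+FP)(TP+FN)(TN+FP)(TN+FN))
Numerator = 18·19 − 26·14 = -22
Denominator = √(44·32·45·33) = √2090880 = 1445.9876
MCC = -22 / 1445.9876 = -0.0152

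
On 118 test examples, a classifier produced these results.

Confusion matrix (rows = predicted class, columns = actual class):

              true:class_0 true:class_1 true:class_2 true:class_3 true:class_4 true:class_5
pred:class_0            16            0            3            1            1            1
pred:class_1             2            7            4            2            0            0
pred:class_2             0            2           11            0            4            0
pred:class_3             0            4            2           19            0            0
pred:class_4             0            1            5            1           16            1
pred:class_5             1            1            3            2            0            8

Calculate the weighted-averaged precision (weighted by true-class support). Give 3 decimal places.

0.655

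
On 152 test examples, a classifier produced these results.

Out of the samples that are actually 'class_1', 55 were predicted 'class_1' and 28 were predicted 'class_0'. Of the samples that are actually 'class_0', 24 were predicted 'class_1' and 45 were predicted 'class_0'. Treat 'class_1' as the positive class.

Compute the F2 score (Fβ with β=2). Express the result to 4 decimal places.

0.6691

Fβ = (1+β²)·TP / ((1+β²)·TP + β²·FN + FP), with β²=4
= 5·55 / (5·55 + 4·28 + 24) = 0.6691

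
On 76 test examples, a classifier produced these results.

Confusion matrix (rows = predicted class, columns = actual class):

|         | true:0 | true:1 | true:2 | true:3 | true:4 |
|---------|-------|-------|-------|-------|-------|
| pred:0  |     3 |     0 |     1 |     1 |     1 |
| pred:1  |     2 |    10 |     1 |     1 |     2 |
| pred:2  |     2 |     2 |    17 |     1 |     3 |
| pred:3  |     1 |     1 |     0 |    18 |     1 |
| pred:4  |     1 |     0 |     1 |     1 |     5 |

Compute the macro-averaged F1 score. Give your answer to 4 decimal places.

0.6365

Per-class F1 score (2·TP/(2·TP+FP+FN)):
  0: TP=3, FP=0+1+1+1=3, FN=2+2+1+1=6 → 6/15 = 0.40000
  1: TP=10, FP=2+1+1+2=6, FN=0+2+1+0=3 → 20/29 = 0.68966
  2: TP=17, FP=2+2+1+3=8, FN=1+1+0+1=3 → 34/45 = 0.75556
  3: TP=18, FP=1+1+0+1=3, FN=1+1+1+1=4 → 36/43 = 0.83721
  4: TP=5, FP=1+0+1+1=3, FN=1+2+3+1=7 → 10/20 = 0.50000
Macro-F1 score = mean = (0.40000 + 0.68966 + 0.75556 + 0.83721 + 0.50000) / 5 = 0.6365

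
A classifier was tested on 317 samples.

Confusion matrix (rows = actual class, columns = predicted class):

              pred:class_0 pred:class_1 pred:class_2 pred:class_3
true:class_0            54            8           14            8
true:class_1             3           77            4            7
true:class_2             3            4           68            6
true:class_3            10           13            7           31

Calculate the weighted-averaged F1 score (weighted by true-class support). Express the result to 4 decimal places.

0.7202

Per-class F1 score (2·TP/(2·TP+FP+FN)):
  class_0: TP=54, FP=3+3+10=16, FN=8+14+8=30 → 108/154 = 0.70130
  class_1: TP=77, FP=8+4+13=25, FN=3+4+7=14 → 154/193 = 0.79793
  class_2: TP=68, FP=14+4+7=25, FN=3+4+6=13 → 136/174 = 0.78161
  class_3: TP=31, FP=8+7+6=21, FN=10+13+7=30 → 62/113 = 0.54867
Weighted-F1 score = Σ (supportᵢ/N)·F1 scoreᵢ with N=317: (84/317)·0.70130 + (91/317)·0.79793 + (81/317)·0.78161 + (61/317)·0.54867 = 0.7202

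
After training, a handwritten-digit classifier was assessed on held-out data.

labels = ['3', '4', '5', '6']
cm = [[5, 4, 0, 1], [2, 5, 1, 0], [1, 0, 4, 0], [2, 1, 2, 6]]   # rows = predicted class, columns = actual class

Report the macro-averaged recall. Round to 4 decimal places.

0.6071

Per-class recall (TP/(TP+FN)):
  3: TP=5, FN=2+1+2=5 → 5/10 = 0.50000
  4: TP=5, FN=4+0+1=5 → 5/10 = 0.50000
  5: TP=4, FN=0+1+2=3 → 4/7 = 0.57143
  6: TP=6, FN=1+0+0=1 → 6/7 = 0.85714
Macro-recall = mean = (0.50000 + 0.50000 + 0.57143 + 0.85714) / 4 = 0.6071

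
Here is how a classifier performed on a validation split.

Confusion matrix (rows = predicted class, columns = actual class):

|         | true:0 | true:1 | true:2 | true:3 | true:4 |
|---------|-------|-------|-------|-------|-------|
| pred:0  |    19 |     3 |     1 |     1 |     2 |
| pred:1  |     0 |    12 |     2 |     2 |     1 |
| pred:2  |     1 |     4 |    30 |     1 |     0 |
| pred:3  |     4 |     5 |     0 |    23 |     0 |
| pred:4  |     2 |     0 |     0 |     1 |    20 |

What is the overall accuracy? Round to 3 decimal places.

0.776

Accuracy = trace / total = (19+12+30+23+20=104) / 134 = 104/134 = 0.776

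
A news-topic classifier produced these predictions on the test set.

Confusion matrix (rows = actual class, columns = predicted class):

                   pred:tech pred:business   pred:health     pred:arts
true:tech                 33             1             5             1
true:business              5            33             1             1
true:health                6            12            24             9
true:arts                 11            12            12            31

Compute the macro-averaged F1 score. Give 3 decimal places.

0.615

Per-class F1 score (2·TP/(2·TP+FP+FN)):
  tech: TP=33, FP=5+6+11=22, FN=1+5+1=7 → 66/95 = 0.6947
  business: TP=33, FP=1+12+12=25, FN=5+1+1=7 → 66/98 = 0.6735
  health: TP=24, FP=5+1+12=18, FN=6+12+9=27 → 48/93 = 0.5161
  arts: TP=31, FP=1+1+9=11, FN=11+12+12=35 → 62/108 = 0.5741
Macro-F1 score = mean = (0.6947 + 0.6735 + 0.5161 + 0.5741) / 4 = 0.615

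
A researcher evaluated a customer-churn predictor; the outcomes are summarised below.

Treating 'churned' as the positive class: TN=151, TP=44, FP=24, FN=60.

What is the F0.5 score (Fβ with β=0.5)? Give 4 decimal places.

0.5851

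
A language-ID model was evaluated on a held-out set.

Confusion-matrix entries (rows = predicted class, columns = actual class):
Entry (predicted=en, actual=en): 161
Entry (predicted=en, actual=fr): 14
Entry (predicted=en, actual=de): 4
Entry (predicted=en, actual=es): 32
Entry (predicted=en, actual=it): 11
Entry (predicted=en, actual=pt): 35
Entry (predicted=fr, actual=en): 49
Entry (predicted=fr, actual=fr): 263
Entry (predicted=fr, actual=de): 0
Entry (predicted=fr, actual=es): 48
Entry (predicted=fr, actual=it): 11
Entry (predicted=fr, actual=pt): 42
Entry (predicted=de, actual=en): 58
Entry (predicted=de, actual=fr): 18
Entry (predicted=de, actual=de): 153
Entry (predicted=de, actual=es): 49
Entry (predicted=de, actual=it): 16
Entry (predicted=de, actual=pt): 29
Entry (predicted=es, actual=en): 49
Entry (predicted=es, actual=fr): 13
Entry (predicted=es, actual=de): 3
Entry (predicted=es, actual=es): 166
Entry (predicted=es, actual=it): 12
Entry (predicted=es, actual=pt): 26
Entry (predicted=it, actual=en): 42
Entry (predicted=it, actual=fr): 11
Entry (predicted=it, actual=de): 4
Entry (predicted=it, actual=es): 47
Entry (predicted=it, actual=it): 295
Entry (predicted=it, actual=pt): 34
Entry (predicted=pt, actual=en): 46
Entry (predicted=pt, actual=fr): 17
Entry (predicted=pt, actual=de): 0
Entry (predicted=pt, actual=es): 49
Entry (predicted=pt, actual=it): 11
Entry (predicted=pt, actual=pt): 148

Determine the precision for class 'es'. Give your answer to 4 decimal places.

0.6171

precision = TP/(TP+FP).
es: TP=166, FP=49+13+3+12+26=103 → 166/269 = 0.61710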